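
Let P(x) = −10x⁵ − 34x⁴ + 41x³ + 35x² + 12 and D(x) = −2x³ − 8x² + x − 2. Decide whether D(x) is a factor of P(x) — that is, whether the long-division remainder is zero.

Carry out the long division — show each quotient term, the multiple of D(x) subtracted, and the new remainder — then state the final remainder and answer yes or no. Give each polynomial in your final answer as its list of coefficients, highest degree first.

R = [0], so D(x) is a factor of P(x). yes

Step 1: lead(−10x⁵ − 34x⁴ + 41x³ + 35x² + 12) ÷ lead(D) = −10x⁵ ÷ −2x³ = 5x². Subtract (5x²)·D = −10x⁵ − 40x⁴ + 5x³ − 10x². Remainder: 6x⁴ + 36x³ + 45x² + 12.
Step 2: lead(6x⁴ + 36x³ + 45x² + 12) ÷ lead(D) = 6x⁴ ÷ −2x³ = −3x. Subtract (−3x)·D = 6x⁴ + 24x³ − 3x² + 6x. Remainder: 12x³ + 48x² − 6x + 12.
Step 3: lead(12x³ + 48x² − 6x + 12) ÷ lead(D) = 12x³ ÷ −2x³ = −6. Subtract (−6)·D = 12x³ + 48x² − 6x + 12. Remainder: 0.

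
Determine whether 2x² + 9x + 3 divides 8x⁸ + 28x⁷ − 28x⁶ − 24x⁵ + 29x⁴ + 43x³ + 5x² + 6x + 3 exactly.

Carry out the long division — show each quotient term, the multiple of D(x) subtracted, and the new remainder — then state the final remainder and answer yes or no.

Step 1: lead(8x⁸ + 28x⁷ − 28x⁶ − 24x⁵ + 29x⁴ + 43x³ + 5x² + 6x + 3) ÷ lead(D) = 8x⁸ ÷ 2x² = 4x⁶. Subtract (4x⁶)·D = 8x⁸ + 36x⁷ + 12x⁶. Remainder: −8x⁷ − 40x⁶ − 24x⁵ + 29x⁴ + 43x³ + 5x² + 6x + 3.
Step 2: lead(−8x⁷ − 40x⁶ − 24x⁵ + 29x⁴ + 43x³ + 5x² + 6x + 3) ÷ lead(D) = −8x⁷ ÷ 2x² = −4x⁵. Subtract (−4x⁵)·D = −8x⁷ − 36x⁶ − 12x⁵. Remainder: −4x⁶ − 12x⁵ + 29x⁴ + 43x³ + 5x² + 6x + 3.
Step 3: lead(−4x⁶ − 12x⁵ + 29x⁴ + 43x³ + 5x² + 6x + 3) ÷ lead(D) = −4x⁶ ÷ 2x² = −2x⁴. Subtract (−2x⁴)·D = −4x⁶ − 18x⁵ − 6x⁴. Remainder: 6x⁵ + 35x⁴ + 43x³ + 5x² + 6x + 3.
Step 4: lead(6x⁵ + 35x⁴ + 43x³ + 5x² + 6x + 3) ÷ lead(D) = 6x⁵ ÷ 2x² = 3x³. Subtract (3x³)·D = 6x⁵ + 27x⁴ + 9x³. Remainder: 8x⁴ + 34x³ + 5x² + 6x + 3.
Step 5: lead(8x⁴ + 34x³ + 5x² + 6x + 3) ÷ lead(D) = 8x⁴ ÷ 2x² = 4x². Subtract (4x²)·D = 8x⁴ + 36x³ + 12x². Remainder: −2x³ − 7x² + 6x + 3.
Step 6: lead(−2x³ − 7x² + 6x + 3) ÷ lead(D) = −2x³ ÷ 2x² = −x. Subtract (−x)·D = −2x³ − 9x² − 3x. Remainder: 2x² + 9x + 3.
Step 7: lead(2x² + 9x + 3) ÷ lead(D) = 2x² ÷ 2x² = 1. Subtract (1)·D = 2x² + 9x + 3. Remainder: 0.

R(x) = 0, so D(x) is a factor of P(x). yes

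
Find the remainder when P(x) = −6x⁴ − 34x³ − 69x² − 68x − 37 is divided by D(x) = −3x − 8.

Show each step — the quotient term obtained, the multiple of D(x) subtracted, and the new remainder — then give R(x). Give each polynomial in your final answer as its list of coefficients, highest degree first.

Step 1: lead(−6x⁴ − 34x³ − 69x² − 68x − 37) ÷ lead(D) = −6x⁴ ÷ −3x = 2x³. Subtract (2x³)·D = −6x⁴ − 16x³. Remainder: −18x³ − 69x² − 68x − 37.
Step 2: lead(−18x³ − 69x² − 68x − 37) ÷ lead(D) = −18x³ ÷ −3x = 6x². Subtract (6x²)·D = −18x³ − 48x². Remainder: −21x² − 68x − 37.
Step 3: lead(−21x² − 68x − 37) ÷ lead(D) = −21x² ÷ −3x = 7x. Subtract (7x)·D = −21x² − 56x. Remainder: −12x − 37.
Step 4: lead(−12x − 37) ÷ lead(D) = −12x ÷ −3x = 4. Subtract (4)·D = −12x − 32. Remainder: −5.

R = [-5]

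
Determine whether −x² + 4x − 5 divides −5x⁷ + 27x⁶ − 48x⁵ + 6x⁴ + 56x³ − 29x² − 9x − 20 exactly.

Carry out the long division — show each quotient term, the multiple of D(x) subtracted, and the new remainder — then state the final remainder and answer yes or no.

Step 1: lead(−5x⁷ + 27x⁶ − 48x⁵ + 6x⁴ + 56x³ − 29x² − 9x − 20) ÷ lead(D) = −5x⁷ ÷ −x² = 5x⁵. Subtract (5x⁵)·D = −5x⁷ + 20x⁶ − 25x⁵. Remainder: 7x⁶ − 23x⁵ + 6x⁴ + 56x³ − 29x² − 9x − 20.
Step 2: lead(7x⁶ − 23x⁵ + 6x⁴ + 56x³ − 29x² − 9x − 20) ÷ lead(D) = 7x⁶ ÷ −x² = −7x⁴. Subtract (−7x⁴)·D = 7x⁶ − 28x⁵ + 35x⁴. Remainder: 5x⁵ − 29x⁴ + 56x³ − 29x² − 9x − 20.
Step 3: lead(5x⁵ − 29x⁴ + 56x³ − 29x² − 9x − 20) ÷ lead(D) = 5x⁵ ÷ −x² = −5x³. Subtract (−5x³)·D = 5x⁵ − 20x⁴ + 25x³. Remainder: −9x⁴ + 31x³ − 29x² − 9x − 20.
Step 4: lead(−9x⁴ + 31x³ − 29x² − 9x − 20) ÷ lead(D) = −9x⁴ ÷ −x² = 9x². Subtract (9x²)·D = −9x⁴ + 36x³ − 45x². Remainder: −5x³ + 16x² − 9x − 20.
Step 5: lead(−5x³ + 16x² − 9x − 20) ÷ lead(D) = −5x³ ÷ −x² = 5x. Subtract (5x)·D = −5x³ + 20x² − 25x. Remainder: −4x² + 16x − 20.
Step 6: lead(−4x² + 16x − 20) ÷ lead(D) = −4x² ÷ −x² = 4. Subtract (4)·D = −4x² + 16x − 20. Remainder: 0.

R(x) = 0, so D(x) is a factor of P(x). yes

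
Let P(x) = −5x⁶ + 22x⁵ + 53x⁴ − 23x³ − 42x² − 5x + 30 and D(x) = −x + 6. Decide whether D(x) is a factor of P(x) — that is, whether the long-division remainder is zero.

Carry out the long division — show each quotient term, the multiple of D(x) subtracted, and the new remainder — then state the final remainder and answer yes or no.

R(x) = 0, so D(x) is a factor of P(x). yes

Step 1: lead(−5x⁶ + 22x⁵ + 53x⁴ − 23x³ − 42x² − 5x + 30) ÷ lead(D) = −5x⁶ ÷ −x = 5x⁵. Subtract (5x⁵)·D = −5x⁶ + 30x⁵. Remainder: −8x⁵ + 53x⁴ − 23x³ − 42x² − 5x + 30.
Step 2: lead(−8x⁵ + 53x⁴ − 23x³ − 42x² − 5x + 30) ÷ lead(D) = −8x⁵ ÷ −x = 8x⁴. Subtract (8x⁴)·D = −8x⁵ + 48x⁴. Remainder: 5x⁴ − 23x³ − 42x² − 5x + 30.
Step 3: lead(5x⁴ − 23x³ − 42x² − 5x + 30) ÷ lead(D) = 5x⁴ ÷ −x = −5x³. Subtract (−5x³)·D = 5x⁴ − 30x³. Remainder: 7x³ − 42x² − 5x + 30.
Step 4: lead(7x³ − 42x² − 5x + 30) ÷ lead(D) = 7x³ ÷ −x = −7x². Subtract (−7x²)·D = 7x³ − 42x². Remainder: −5x + 30.
Step 5: lead(−5x + 30) ÷ lead(D) = −5x ÷ −x = 5. Subtract (5)·D = −5x + 30. Remainder: 0.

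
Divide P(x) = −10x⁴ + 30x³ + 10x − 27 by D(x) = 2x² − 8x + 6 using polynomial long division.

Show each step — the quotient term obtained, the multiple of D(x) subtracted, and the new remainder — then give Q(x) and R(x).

Q(x) = −5x² − 5x − 5; R(x) = 3

Step 1: lead(−10x⁴ + 30x³ + 10x − 27) ÷ lead(D) = −10x⁴ ÷ 2x² = −5x². Subtract (−5x²)·D = −10x⁴ + 40x³ − 30x². Remainder: −10x³ + 30x² + 10x − 27.
Step 2: lead(−10x³ + 30x² + 10x − 27) ÷ lead(D) = −10x³ ÷ 2x² = −5x. Subtract (−5x)·D = −10x³ + 40x² − 30x. Remainder: −10x² + 40x − 27.
Step 3: lead(−10x² + 40x − 27) ÷ lead(D) = −10x² ÷ 2x² = −5. Subtract (−5)·D = −10x² + 40x − 30. Remainder: 3.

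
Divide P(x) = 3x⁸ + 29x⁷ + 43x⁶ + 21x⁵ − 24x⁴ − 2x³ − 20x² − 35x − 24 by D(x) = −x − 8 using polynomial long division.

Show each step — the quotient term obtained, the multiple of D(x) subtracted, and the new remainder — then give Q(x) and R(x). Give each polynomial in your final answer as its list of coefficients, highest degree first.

Step 1: lead(3x⁸ + 29x⁷ + 43x⁶ + 21x⁵ − 24x⁴ − 2x³ − 20x² − 35x − 24) ÷ lead(D) = 3x⁸ ÷ −x = −3x⁷. Subtract (−3x⁷)·D = 3x⁸ + 24x⁷. Remainder: 5x⁷ + 43x⁶ + 21x⁵ − 24x⁴ − 2x³ − 20x² − 35x − 24.
Step 2: lead(5x⁷ + 43x⁶ + 21x⁵ − 24x⁴ − 2x³ − 20x² − 35x − 24) ÷ lead(D) = 5x⁷ ÷ −x = −5x⁶. Subtract (−5x⁶)·D = 5x⁷ + 40x⁶. Remainder: 3x⁶ + 21x⁵ − 24x⁴ − 2x³ − 20x² − 35x − 24.
Step 3: lead(3x⁶ + 21x⁵ − 24x⁴ − 2x³ − 20x² − 35x − 24) ÷ lead(D) = 3x⁶ ÷ −x = −3x⁵. Subtract (−3x⁵)·D = 3x⁶ + 24x⁵. Remainder: −3x⁵ − 24x⁴ − 2x³ − 20x² − 35x − 24.
Step 4: lead(−3x⁵ − 24x⁴ − 2x³ − 20x² − 35x − 24) ÷ lead(D) = −3x⁵ ÷ −x = 3x⁴. Subtract (3x⁴)·D = −3x⁵ − 24x⁴. Remainder: −2x³ − 20x² − 35x − 24.
Step 5: lead(−2x³ − 20x² − 35x − 24) ÷ lead(D) = −2x³ ÷ −x = 2x². Subtract (2x²)·D = −2x³ − 16x². Remainder: −4x² − 35x − 24.
Step 6: lead(−4x² − 35x − 24) ÷ lead(D) = −4x² ÷ −x = 4x. Subtract (4x)·D = −4x² − 32x. Remainder: −3x − 24.
Step 7: lead(−3x − 24) ÷ lead(D) = −3x ÷ −x = 3. Subtract (3)·D = −3x − 24. Remainder: 0.

Q = [-3, -5, -3, 3, 0, 2, 4, 3]; R = [0]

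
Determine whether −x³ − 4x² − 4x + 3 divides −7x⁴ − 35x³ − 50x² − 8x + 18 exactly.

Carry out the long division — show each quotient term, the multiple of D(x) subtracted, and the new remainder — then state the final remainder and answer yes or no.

R(x) = 6x² − x − 3, so D(x) is not a factor of P(x). no

Step 1: lead(−7x⁴ − 35x³ − 50x² − 8x + 18) ÷ lead(D) = −7x⁴ ÷ −x³ = 7x. Subtract (7x)·D = −7x⁴ − 28x³ − 28x² + 21x. Remainder: −7x³ − 22x² − 29x + 18.
Step 2: lead(−7x³ − 22x² − 29x + 18) ÷ lead(D) = −7x³ ÷ −x³ = 7. Subtract (7)·D = −7x³ − 28x² − 28x + 21. Remainder: 6x² − x − 3.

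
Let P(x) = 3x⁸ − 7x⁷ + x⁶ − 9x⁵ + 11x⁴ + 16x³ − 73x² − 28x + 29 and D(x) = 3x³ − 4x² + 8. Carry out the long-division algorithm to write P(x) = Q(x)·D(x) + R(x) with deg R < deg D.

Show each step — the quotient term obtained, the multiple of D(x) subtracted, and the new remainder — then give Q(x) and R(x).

Step 1: lead(3x⁸ − 7x⁷ + x⁶ − 9x⁵ + 11x⁴ + 16x³ − 73x² − 28x + 29) ÷ lead(D) = 3x⁸ ÷ 3x³ = x⁵. Subtract (x⁵)·D = 3x⁸ − 4x⁷ + 8x⁵. Remainder: −3x⁷ + x⁶ − 17x⁵ + 11x⁴ + 16x³ − 73x² − 28x + 29.
Step 2: lead(−3x⁷ + x⁶ − 17x⁵ + 11x⁴ + 16x³ − 73x² − 28x + 29) ÷ lead(D) = −3x⁷ ÷ 3x³ = −x⁴. Subtract (−x⁴)·D = −3x⁷ + 4x⁶ − 8x⁴. Remainder: −3x⁶ − 17x⁵ + 19x⁴ + 16x³ − 73x² − 28x + 29.
Step 3: lead(−3x⁶ − 17x⁵ + 19x⁴ + 16x³ − 73x² − 28x + 29) ÷ lead(D) = −3x⁶ ÷ 3x³ = −x³. Subtract (−x³)·D = −3x⁶ + 4x⁵ − 8x³. Remainder: −21x⁵ + 19x⁴ + 24x³ − 73x² − 28x + 29.
Step 4: lead(−21x⁵ + 19x⁴ + 24x³ − 73x² − 28x + 29) ÷ lead(D) = −21x⁵ ÷ 3x³ = −7x². Subtract (−7x²)·D = −21x⁵ + 28x⁴ − 56x². Remainder: −9x⁴ + 24x³ − 17x² − 28x + 29.
Step 5: lead(−9x⁴ + 24x³ − 17x² − 28x + 29) ÷ lead(D) = −9x⁴ ÷ 3x³ = −3x. Subtract (−3x)·D = −9x⁴ + 12x³ − 24x. Remainder: 12x³ − 17x² − 4x + 29.
Step 6: lead(12x³ − 17x² − 4x + 29) ÷ lead(D) = 12x³ ÷ 3x³ = 4. Subtract (4)·D = 12x³ − 16x² + 32. Remainder: −x² − 4x − 3.

Q(x) = x⁵ − x⁴ − x³ − 7x² − 3x + 4; R(x) = −x² − 4x − 3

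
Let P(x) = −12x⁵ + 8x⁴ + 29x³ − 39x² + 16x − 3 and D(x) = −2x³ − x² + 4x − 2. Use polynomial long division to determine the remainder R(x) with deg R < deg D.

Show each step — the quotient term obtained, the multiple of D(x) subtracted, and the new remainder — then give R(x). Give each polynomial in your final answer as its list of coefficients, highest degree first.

R = [2, -2, -1]

Step 1: lead(−12x⁵ + 8x⁴ + 29x³ − 39x² + 16x − 3) ÷ lead(D) = −12x⁵ ÷ −2x³ = 6x². Subtract (6x²)·D = −12x⁵ − 6x⁴ + 24x³ − 12x². Remainder: 14x⁴ + 5x³ − 27x² + 16x − 3.
Step 2: lead(14x⁴ + 5x³ − 27x² + 16x − 3) ÷ lead(D) = 14x⁴ ÷ −2x³ = −7x. Subtract (−7x)·D = 14x⁴ + 7x³ − 28x² + 14x. Remainder: −2x³ + x² + 2x − 3.
Step 3: lead(−2x³ + x² + 2x − 3) ÷ lead(D) = −2x³ ÷ −2x³ = 1. Subtract (1)·D = −2x³ − x² + 4x − 2. Remainder: 2x² − 2x − 1.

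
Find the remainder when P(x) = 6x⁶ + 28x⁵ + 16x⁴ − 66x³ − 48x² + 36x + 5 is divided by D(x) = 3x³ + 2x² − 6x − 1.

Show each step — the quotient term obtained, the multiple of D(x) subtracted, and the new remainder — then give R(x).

Step 1: lead(6x⁶ + 28x⁵ + 16x⁴ − 66x³ − 48x² + 36x + 5) ÷ lead(D) = 6x⁶ ÷ 3x³ = 2x³. Subtract (2x³)·D = 6x⁶ + 4x⁵ − 12x⁴ − 2x³. Remainder: 24x⁵ + 28x⁴ − 64x³ − 48x² + 36x + 5.
Step 2: lead(24x⁵ + 28x⁴ − 64x³ − 48x² + 36x + 5) ÷ lead(D) = 24x⁵ ÷ 3x³ = 8x². Subtract (8x²)·D = 24x⁵ + 16x⁴ − 48x³ − 8x². Remainder: 12x⁴ − 16x³ − 40x² + 36x + 5.
Step 3: lead(12x⁴ − 16x³ − 40x² + 36x + 5) ÷ lead(D) = 12x⁴ ÷ 3x³ = 4x. Subtract (4x)·D = 12x⁴ + 8x³ − 24x² − 4x. Remainder: −24x³ − 16x² + 40x + 5.
Step 4: lead(−24x³ − 16x² + 40x + 5) ÷ lead(D) = −24x³ ÷ 3x³ = −8. Subtract (−8)·D = −24x³ − 16x² + 48x + 8. Remainder: −8x − 3.

R(x) = −8x − 3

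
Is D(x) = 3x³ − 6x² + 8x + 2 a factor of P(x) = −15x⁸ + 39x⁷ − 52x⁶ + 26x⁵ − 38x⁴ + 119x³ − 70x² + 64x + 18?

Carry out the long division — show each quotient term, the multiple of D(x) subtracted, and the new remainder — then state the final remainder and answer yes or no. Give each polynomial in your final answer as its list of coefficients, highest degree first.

Step 1: lead(−15x⁸ + 39x⁷ − 52x⁶ + 26x⁵ − 38x⁴ + 119x³ − 70x² + 64x + 18) ÷ lead(D) = −15x⁸ ÷ 3x³ = −5x⁵. Subtract (−5x⁵)·D = −15x⁸ + 30x⁷ − 40x⁶ − 10x⁵. Remainder: 9x⁷ − 12x⁶ + 36x⁵ − 38x⁴ + 119x³ − 70x² + 64x + 18.
Step 2: lead(9x⁷ − 12x⁶ + 36x⁵ − 38x⁴ + 119x³ − 70x² + 64x + 18) ÷ lead(D) = 9x⁷ ÷ 3x³ = 3x⁴. Subtract (3x⁴)·D = 9x⁷ − 18x⁶ + 24x⁵ + 6x⁴. Remainder: 6x⁶ + 12x⁵ − 44x⁴ + 119x³ − 70x² + 64x + 18.
Step 3: lead(6x⁶ + 12x⁵ − 44x⁴ + 119x³ − 70x² + 64x + 18) ÷ lead(D) = 6x⁶ ÷ 3x³ = 2x³. Subtract (2x³)·D = 6x⁶ − 12x⁵ + 16x⁴ + 4x³. Remainder: 24x⁵ − 60x⁴ + 115x³ − 70x² + 64x + 18.
Step 4: lead(24x⁵ − 60x⁴ + 115x³ − 70x² + 64x + 18) ÷ lead(D) = 24x⁵ ÷ 3x³ = 8x². Subtract (8x²)·D = 24x⁵ − 48x⁴ + 64x³ + 16x². Remainder: −12x⁴ + 51x³ − 86x² + 64x + 18.
Step 5: lead(−12x⁴ + 51x³ − 86x² + 64x + 18) ÷ lead(D) = −12x⁴ ÷ 3x³ = −4x. Subtract (−4x)·D = −12x⁴ + 24x³ − 32x² − 8x. Remainder: 27x³ − 54x² + 72x + 18.
Step 6: lead(27x³ − 54x² + 72x + 18) ÷ lead(D) = 27x³ ÷ 3x³ = 9. Subtract (9)·D = 27x³ − 54x² + 72x + 18. Remainder: 0.

R = [0], so D(x) is a factor of P(x). yes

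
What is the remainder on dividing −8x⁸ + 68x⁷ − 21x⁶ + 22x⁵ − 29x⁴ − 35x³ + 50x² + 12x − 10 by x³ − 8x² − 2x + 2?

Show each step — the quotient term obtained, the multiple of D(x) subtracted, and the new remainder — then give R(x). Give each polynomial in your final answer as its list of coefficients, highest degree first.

Step 1: lead(−8x⁸ + 68x⁷ − 21x⁶ + 22x⁵ − 29x⁴ − 35x³ + 50x² + 12x − 10) ÷ lead(D) = −8x⁸ ÷ x³ = −8x⁵. Subtract (−8x⁵)·D = −8x⁸ + 64x⁷ + 16x⁶ − 16x⁵. Remainder: 4x⁷ − 37x⁶ + 38x⁵ − 29x⁴ − 35x³ + 50x² + 12x − 10.
Step 2: lead(4x⁷ − 37x⁶ + 38x⁵ − 29x⁴ − 35x³ + 50x² + 12x − 10) ÷ lead(D) = 4x⁷ ÷ x³ = 4x⁴. Subtract (4x⁴)·D = 4x⁷ − 32x⁶ − 8x⁵ + 8x⁴. Remainder: −5x⁶ + 46x⁵ − 37x⁴ − 35x³ + 50x² + 12x − 10.
Step 3: lead(−5x⁶ + 46x⁵ − 37x⁴ − 35x³ + 50x² + 12x − 10) ÷ lead(D) = −5x⁶ ÷ x³ = −5x³. Subtract (−5x³)·D = −5x⁶ + 40x⁵ + 10x⁴ − 10x³. Remainder: 6x⁵ − 47x⁴ − 25x³ + 50x² + 12x − 10.
Step 4: lead(6x⁵ − 47x⁴ − 25x³ + 50x² + 12x − 10) ÷ lead(D) = 6x⁵ ÷ x³ = 6x². Subtract (6x²)·D = 6x⁵ − 48x⁴ − 12x³ + 12x². Remainder: x⁴ − 13x³ + 38x² + 12x − 10.
Step 5: lead(x⁴ − 13x³ + 38x² + 12x − 10) ÷ lead(D) = x⁴ ÷ x³ = x. Subtract (x)·D = x⁴ − 8x³ − 2x² + 2x. Remainder: −5x³ + 40x² + 10x − 10.
Step 6: lead(−5x³ + 40x² + 10x − 10) ÷ lead(D) = −5x³ ÷ x³ = −5. Subtract (−5)·D = −5x³ + 40x² + 10x − 10. Remainder: 0.

R = [0]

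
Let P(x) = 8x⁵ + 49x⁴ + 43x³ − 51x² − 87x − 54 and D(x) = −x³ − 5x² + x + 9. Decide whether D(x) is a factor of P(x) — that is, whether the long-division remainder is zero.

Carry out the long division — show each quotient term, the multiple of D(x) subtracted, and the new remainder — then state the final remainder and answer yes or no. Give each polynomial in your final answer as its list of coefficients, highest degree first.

Step 1: lead(8x⁵ + 49x⁴ + 43x³ − 51x² − 87x − 54) ÷ lead(D) = 8x⁵ ÷ −x³ = −8x². Subtract (−8x²)·D = 8x⁵ + 40x⁴ − 8x³ − 72x². Remainder: 9x⁴ + 51x³ + 21x² − 87x − 54.
Step 2: lead(9x⁴ + 51x³ + 21x² − 87x − 54) ÷ lead(D) = 9x⁴ ÷ −x³ = −9x. Subtract (−9x)·D = 9x⁴ + 45x³ − 9x² − 81x. Remainder: 6x³ + 30x² − 6x − 54.
Step 3: lead(6x³ + 30x² − 6x − 54) ÷ lead(D) = 6x³ ÷ −x³ = −6. Subtract (−6)·D = 6x³ + 30x² − 6x − 54. Remainder: 0.

R = [0], so D(x) is a factor of P(x). yes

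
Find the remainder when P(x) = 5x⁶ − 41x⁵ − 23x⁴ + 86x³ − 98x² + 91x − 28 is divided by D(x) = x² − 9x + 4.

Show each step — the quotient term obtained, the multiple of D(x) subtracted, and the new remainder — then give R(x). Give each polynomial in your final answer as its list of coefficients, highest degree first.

R = [0]

Step 1: lead(5x⁶ − 41x⁵ − 23x⁴ + 86x³ − 98x² + 91x − 28) ÷ lead(D) = 5x⁶ ÷ x² = 5x⁴. Subtract (5x⁴)·D = 5x⁶ − 45x⁵ + 20x⁴. Remainder: 4x⁵ − 43x⁴ + 86x³ − 98x² + 91x − 28.
Step 2: lead(4x⁵ − 43x⁴ + 86x³ − 98x² + 91x − 28) ÷ lead(D) = 4x⁵ ÷ x² = 4x³. Subtract (4x³)·D = 4x⁵ − 36x⁴ + 16x³. Remainder: −7x⁴ + 70x³ − 98x² + 91x − 28.
Step 3: lead(−7x⁴ + 70x³ − 98x² + 91x − 28) ÷ lead(D) = −7x⁴ ÷ x² = −7x². Subtract (−7x²)·D = −7x⁴ + 63x³ − 28x². Remainder: 7x³ − 70x² + 91x − 28.
Step 4: lead(7x³ − 70x² + 91x − 28) ÷ lead(D) = 7x³ ÷ x² = 7x. Subtract (7x)·D = 7x³ − 63x² + 28x. Remainder: −7x² + 63x − 28.
Step 5: lead(−7x² + 63x − 28) ÷ lead(D) = −7x² ÷ x² = −7. Subtract (−7)·D = −7x² + 63x − 28. Remainder: 0.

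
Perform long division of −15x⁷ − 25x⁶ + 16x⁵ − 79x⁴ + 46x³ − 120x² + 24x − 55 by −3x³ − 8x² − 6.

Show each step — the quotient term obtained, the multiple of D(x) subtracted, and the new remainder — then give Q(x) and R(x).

Q(x) = 5x⁴ − 5x³ + 8x² − 5x + 8; R(x) = −8x² − 6x − 7

Step 1: lead(−15x⁷ − 25x⁶ + 16x⁵ − 79x⁴ + 46x³ − 120x² + 24x − 55) ÷ lead(D) = −15x⁷ ÷ −3x³ = 5x⁴. Subtract (5x⁴)·D = −15x⁷ − 40x⁶ − 30x⁴. Remainder: 15x⁶ + 16x⁵ − 49x⁴ + 46x³ − 120x² + 24x − 55.
Step 2: lead(15x⁶ + 16x⁵ − 49x⁴ + 46x³ − 120x² + 24x − 55) ÷ lead(D) = 15x⁶ ÷ −3x³ = −5x³. Subtract (−5x³)·D = 15x⁶ + 40x⁵ + 30x³. Remainder: −24x⁵ − 49x⁴ + 16x³ − 120x² + 24x − 55.
Step 3: lead(−24x⁵ − 49x⁴ + 16x³ − 120x² + 24x − 55) ÷ lead(D) = −24x⁵ ÷ −3x³ = 8x². Subtract (8x²)·D = −24x⁵ − 64x⁴ − 48x². Remainder: 15x⁴ + 16x³ − 72x² + 24x − 55.
Step 4: lead(15x⁴ + 16x³ − 72x² + 24x − 55) ÷ lead(D) = 15x⁴ ÷ −3x³ = −5x. Subtract (−5x)·D = 15x⁴ + 40x³ + 30x. Remainder: −24x³ − 72x² − 6x − 55.
Step 5: lead(−24x³ − 72x² − 6x − 55) ÷ lead(D) = −24x³ ÷ −3x³ = 8. Subtract (8)·D = −24x³ − 64x² − 48. Remainder: −8x² − 6x − 7.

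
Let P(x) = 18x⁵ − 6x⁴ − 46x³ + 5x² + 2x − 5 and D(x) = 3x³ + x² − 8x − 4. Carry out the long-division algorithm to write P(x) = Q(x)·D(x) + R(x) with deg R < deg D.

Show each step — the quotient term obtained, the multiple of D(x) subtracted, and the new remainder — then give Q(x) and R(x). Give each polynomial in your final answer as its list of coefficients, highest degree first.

Q = [6, -4, 2]; R = [-5, 2, 3]

Step 1: lead(18x⁵ − 6x⁴ − 46x³ + 5x² + 2x − 5) ÷ lead(D) = 18x⁵ ÷ 3x³ = 6x². Subtract (6x²)·D = 18x⁵ + 6x⁴ − 48x³ − 24x². Remainder: −12x⁴ + 2x³ + 29x² + 2x − 5.
Step 2: lead(−12x⁴ + 2x³ + 29x² + 2x − 5) ÷ lead(D) = −12x⁴ ÷ 3x³ = −4x. Subtract (−4x)·D = −12x⁴ − 4x³ + 32x² + 16x. Remainder: 6x³ − 3x² − 14x − 5.
Step 3: lead(6x³ − 3x² − 14x − 5) ÷ lead(D) = 6x³ ÷ 3x³ = 2. Subtract (2)·D = 6x³ + 2x² − 16x − 8. Remainder: −5x² + 2x + 3.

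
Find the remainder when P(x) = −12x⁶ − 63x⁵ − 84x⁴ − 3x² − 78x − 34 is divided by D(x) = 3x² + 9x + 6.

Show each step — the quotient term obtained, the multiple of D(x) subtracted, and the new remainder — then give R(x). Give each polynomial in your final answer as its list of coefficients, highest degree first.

Step 1: lead(−12x⁶ − 63x⁵ − 84x⁴ − 3x² − 78x − 34) ÷ lead(D) = −12x⁶ ÷ 3x² = −4x⁴. Subtract (−4x⁴)·D = −12x⁶ − 36x⁵ − 24x⁴. Remainder: −27x⁵ − 60x⁴ − 3x² − 78x − 34.
Step 2: lead(−27x⁵ − 60x⁴ − 3x² − 78x − 34) ÷ lead(D) = −27x⁵ ÷ 3x² = −9x³. Subtract (−9x³)·D = −27x⁵ − 81x⁴ − 54x³. Remainder: 21x⁴ + 54x³ − 3x² − 78x − 34.
Step 3: lead(21x⁴ + 54x³ − 3x² − 78x − 34) ÷ lead(D) = 21x⁴ ÷ 3x² = 7x². Subtract (7x²)·D = 21x⁴ + 63x³ + 42x². Remainder: −9x³ − 45x² − 78x − 34.
Step 4: lead(−9x³ − 45x² − 78x − 34) ÷ lead(D) = −9x³ ÷ 3x² = −3x. Subtract (−3x)·D = −9x³ − 27x² − 18x. Remainder: −18x² − 60x − 34.
Step 5: lead(−18x² − 60x − 34) ÷ lead(D) = −18x² ÷ 3x² = −6. Subtract (−6)·D = −18x² − 54x − 36. Remainder: −6x + 2.

R = [-6, 2]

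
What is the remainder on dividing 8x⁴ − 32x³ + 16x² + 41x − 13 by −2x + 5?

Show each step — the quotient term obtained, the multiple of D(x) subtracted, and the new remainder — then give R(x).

R(x) = 2

Step 1: lead(8x⁴ − 32x³ + 16x² + 41x − 13) ÷ lead(D) = 8x⁴ ÷ −2x = −4x³. Subtract (−4x³)·D = 8x⁴ − 20x³. Remainder: −12x³ + 16x² + 41x − 13.
Step 2: lead(−12x³ + 16x² + 41x − 13) ÷ lead(D) = −12x³ ÷ −2x = 6x². Subtract (6x²)·D = −12x³ + 30x². Remainder: −14x² + 41x − 13.
Step 3: lead(−14x² + 41x − 13) ÷ lead(D) = −14x² ÷ −2x = 7x. Subtract (7x)·D = −14x² + 35x. Remainder: 6x − 13.
Step 4: lead(6x − 13) ÷ lead(D) = 6x ÷ −2x = −3. Subtract (−3)·D = 6x − 15. Remainder: 2.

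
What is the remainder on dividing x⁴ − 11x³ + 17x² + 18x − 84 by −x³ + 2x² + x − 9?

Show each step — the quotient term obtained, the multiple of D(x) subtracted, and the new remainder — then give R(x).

Step 1: lead(x⁴ − 11x³ + 17x² + 18x − 84) ÷ lead(D) = x⁴ ÷ −x³ = −x. Subtract (−x)·D = x⁴ − 2x³ − x² + 9x. Remainder: −9x³ + 18x² + 9x − 84.
Step 2: lead(−9x³ + 18x² + 9x − 84) ÷ lead(D) = −9x³ ÷ −x³ = 9. Subtract (9)·D = −9x³ + 18x² + 9x − 81. Remainder: −3.

R(x) = −3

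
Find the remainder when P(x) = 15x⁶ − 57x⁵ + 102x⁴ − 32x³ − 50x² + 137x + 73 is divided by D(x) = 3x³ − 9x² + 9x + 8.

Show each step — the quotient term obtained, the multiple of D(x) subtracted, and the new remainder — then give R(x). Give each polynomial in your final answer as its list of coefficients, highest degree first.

Step 1: lead(15x⁶ − 57x⁵ + 102x⁴ − 32x³ − 50x² + 137x + 73) ÷ lead(D) = 15x⁶ ÷ 3x³ = 5x³. Subtract (5x³)·D = 15x⁶ − 45x⁵ + 45x⁴ + 40x³. Remainder: −12x⁵ + 57x⁴ − 72x³ − 50x² + 137x + 73.
Step 2: lead(−12x⁵ + 57x⁴ − 72x³ − 50x² + 137x + 73) ÷ lead(D) = −12x⁵ ÷ 3x³ = −4x². Subtract (−4x²)·D = −12x⁵ + 36x⁴ − 36x³ − 32x². Remainder: 21x⁴ − 36x³ − 18x² + 137x + 73.
Step 3: lead(21x⁴ − 36x³ − 18x² + 137x + 73) ÷ lead(D) = 21x⁴ ÷ 3x³ = 7x. Subtract (7x)·D = 21x⁴ − 63x³ + 63x² + 56x. Remainder: 27x³ − 81x² + 81x + 73.
Step 4: lead(27x³ − 81x² + 81x + 73) ÷ lead(D) = 27x³ ÷ 3x³ = 9. Subtract (9)·D = 27x³ − 81x² + 81x + 72. Remainder: 1.

R = [1]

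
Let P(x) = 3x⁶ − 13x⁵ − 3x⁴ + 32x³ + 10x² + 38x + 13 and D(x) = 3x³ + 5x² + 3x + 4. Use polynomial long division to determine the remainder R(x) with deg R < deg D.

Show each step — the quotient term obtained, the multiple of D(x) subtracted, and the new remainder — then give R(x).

Step 1: lead(3x⁶ − 13x⁵ − 3x⁴ + 32x³ + 10x² + 38x + 13) ÷ lead(D) = 3x⁶ ÷ 3x³ = x³. Subtract (x³)·D = 3x⁶ + 5x⁵ + 3x⁴ + 4x³. Remainder: −18x⁵ − 6x⁴ + 28x³ + 10x² + 38x + 13.
Step 2: lead(−18x⁵ − 6x⁴ + 28x³ + 10x² + 38x + 13) ÷ lead(D) = −18x⁵ ÷ 3x³ = −6x². Subtract (−6x²)·D = −18x⁵ − 30x⁴ − 18x³ − 24x². Remainder: 24x⁴ + 46x³ + 34x² + 38x + 13.
Step 3: lead(24x⁴ + 46x³ + 34x² + 38x + 13) ÷ lead(D) = 24x⁴ ÷ 3x³ = 8x. Subtract (8x)·D = 24x⁴ + 40x³ + 24x² + 32x. Remainder: 6x³ + 10x² + 6x + 13.
Step 4: lead(6x³ + 10x² + 6x + 13) ÷ lead(D) = 6x³ ÷ 3x³ = 2. Subtract (2)·D = 6x³ + 10x² + 6x + 8. Remainder: 5.

R(x) = 5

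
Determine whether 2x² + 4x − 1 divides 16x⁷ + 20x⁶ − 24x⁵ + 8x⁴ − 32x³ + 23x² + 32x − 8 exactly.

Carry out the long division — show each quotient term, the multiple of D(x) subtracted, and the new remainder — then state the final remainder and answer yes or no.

R(x) = 0, so D(x) is a factor of P(x). yes

Step 1: lead(16x⁷ + 20x⁶ − 24x⁵ + 8x⁴ − 32x³ + 23x² + 32x − 8) ÷ lead(D) = 16x⁷ ÷ 2x² = 8x⁵. Subtract (8x⁵)·D = 16x⁷ + 32x⁶ − 8x⁵. Remainder: −12x⁶ − 16x⁵ + 8x⁴ − 32x³ + 23x² + 32x − 8.
Step 2: lead(−12x⁶ − 16x⁵ + 8x⁴ − 32x³ + 23x² + 32x − 8) ÷ lead(D) = −12x⁶ ÷ 2x² = −6x⁴. Subtract (−6x⁴)·D = −12x⁶ − 24x⁵ + 6x⁴. Remainder: 8x⁵ + 2x⁴ − 32x³ + 23x² + 32x − 8.
Step 3: lead(8x⁵ + 2x⁴ − 32x³ + 23x² + 32x − 8) ÷ lead(D) = 8x⁵ ÷ 2x² = 4x³. Subtract (4x³)·D = 8x⁵ + 16x⁴ − 4x³. Remainder: −14x⁴ − 28x³ + 23x² + 32x − 8.
Step 4: lead(−14x⁴ − 28x³ + 23x² + 32x − 8) ÷ lead(D) = −14x⁴ ÷ 2x² = −7x². Subtract (−7x²)·D = −14x⁴ − 28x³ + 7x². Remainder: 16x² + 32x − 8.
Step 5: lead(16x² + 32x − 8) ÷ lead(D) = 16x² ÷ 2x² = 8. Subtract (8)·D = 16x² + 32x − 8. Remainder: 0.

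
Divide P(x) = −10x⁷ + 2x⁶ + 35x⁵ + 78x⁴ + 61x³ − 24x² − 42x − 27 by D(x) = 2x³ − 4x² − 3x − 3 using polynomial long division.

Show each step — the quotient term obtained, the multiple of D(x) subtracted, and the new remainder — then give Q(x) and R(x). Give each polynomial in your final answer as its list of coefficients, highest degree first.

Q = [-5, -9, -8, 2, 9]; R = [-6, -9, 0]

Step 1: lead(−10x⁷ + 2x⁶ + 35x⁵ + 78x⁴ + 61x³ − 24x² − 42x − 27) ÷ lead(D) = −10x⁷ ÷ 2x³ = −5x⁴. Subtract (−5x⁴)·D = −10x⁷ + 20x⁶ + 15x⁵ + 15x⁴. Remainder: −18x⁶ + 20x⁵ + 63x⁴ + 61x³ − 24x² − 42x − 27.
Step 2: lead(−18x⁶ + 20x⁵ + 63x⁴ + 61x³ − 24x² − 42x − 27) ÷ lead(D) = −18x⁶ ÷ 2x³ = −9x³. Subtract (−9x³)·D = −18x⁶ + 36x⁵ + 27x⁴ + 27x³. Remainder: −16x⁵ + 36x⁴ + 34x³ − 24x² − 42x − 27.
Step 3: lead(−16x⁵ + 36x⁴ + 34x³ − 24x² − 42x − 27) ÷ lead(D) = −16x⁵ ÷ 2x³ = −8x². Subtract (−8x²)·D = −16x⁵ + 32x⁴ + 24x³ + 24x². Remainder: 4x⁴ + 10x³ − 48x² − 42x − 27.
Step 4: lead(4x⁴ + 10x³ − 48x² − 42x − 27) ÷ lead(D) = 4x⁴ ÷ 2x³ = 2x. Subtract (2x)·D = 4x⁴ − 8x³ − 6x² − 6x. Remainder: 18x³ − 42x² − 36x − 27.
Step 5: lead(18x³ − 42x² − 36x − 27) ÷ lead(D) = 18x³ ÷ 2x³ = 9. Subtract (9)·D = 18x³ − 36x² − 27x − 27. Remainder: −6x² − 9x.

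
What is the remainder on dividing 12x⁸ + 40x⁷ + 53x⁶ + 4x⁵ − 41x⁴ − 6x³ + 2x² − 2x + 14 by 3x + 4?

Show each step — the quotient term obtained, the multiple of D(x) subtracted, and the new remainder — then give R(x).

R(x) = 6

Step 1: lead(12x⁸ + 40x⁷ + 53x⁶ + 4x⁵ − 41x⁴ − 6x³ + 2x² − 2x + 14) ÷ lead(D) = 12x⁸ ÷ 3x = 4x⁷. Subtract (4x⁷)·D = 12x⁸ + 16x⁷. Remainder: 24x⁷ + 53x⁶ + 4x⁵ − 41x⁴ − 6x³ + 2x² − 2x + 14.
Step 2: lead(24x⁷ + 53x⁶ + 4x⁵ − 41x⁴ − 6x³ + 2x² − 2x + 14) ÷ lead(D) = 24x⁷ ÷ 3x = 8x⁶. Subtract (8x⁶)·D = 24x⁷ + 32x⁶. Remainder: 21x⁶ + 4x⁵ − 41x⁴ − 6x³ + 2x² − 2x + 14.
Step 3: lead(21x⁶ + 4x⁵ − 41x⁴ − 6x³ + 2x² − 2x + 14) ÷ lead(D) = 21x⁶ ÷ 3x = 7x⁵. Subtract (7x⁵)·D = 21x⁶ + 28x⁵. Remainder: −24x⁵ − 41x⁴ − 6x³ + 2x² − 2x + 14.
Step 4: lead(−24x⁵ − 41x⁴ − 6x³ + 2x² − 2x + 14) ÷ lead(D) = −24x⁵ ÷ 3x = −8x⁴. Subtract (−8x⁴)·D = −24x⁵ − 32x⁴. Remainder: −9x⁴ − 6x³ + 2x² − 2x + 14.
Step 5: lead(−9x⁴ − 6x³ + 2x² − 2x + 14) ÷ lead(D) = −9x⁴ ÷ 3x = −3x³. Subtract (−3x³)·D = −9x⁴ − 12x³. Remainder: 6x³ + 2x² − 2x + 14.
Step 6: lead(6x³ + 2x² − 2x + 14) ÷ lead(D) = 6x³ ÷ 3x = 2x². Subtract (2x²)·D = 6x³ + 8x². Remainder: −6x² − 2x + 14.
Step 7: lead(−6x² − 2x + 14) ÷ lead(D) = −6x² ÷ 3x = −2x. Subtract (−2x)·D = −6x² − 8x. Remainder: 6x + 14.
Step 8: lead(6x + 14) ÷ lead(D) = 6x ÷ 3x = 2. Subtract (2)·D = 6x + 8. Remainder: 6.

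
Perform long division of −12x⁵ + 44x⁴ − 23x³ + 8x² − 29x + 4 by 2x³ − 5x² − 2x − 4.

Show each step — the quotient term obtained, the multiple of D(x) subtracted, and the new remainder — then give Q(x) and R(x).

Step 1: lead(−12x⁵ + 44x⁴ − 23x³ + 8x² − 29x + 4) ÷ lead(D) = −12x⁵ ÷ 2x³ = −6x². Subtract (−6x²)·D = −12x⁵ + 30x⁴ + 12x³ + 24x². Remainder: 14x⁴ − 35x³ − 16x² − 29x + 4.
Step 2: lead(14x⁴ − 35x³ − 16x² − 29x + 4) ÷ lead(D) = 14x⁴ ÷ 2x³ = 7x. Subtract (7x)·D = 14x⁴ − 35x³ − 14x² − 28x. Remainder: −2x² − x + 4.

Q(x) = −6x² + 7x; R(x) = −2x² − x + 4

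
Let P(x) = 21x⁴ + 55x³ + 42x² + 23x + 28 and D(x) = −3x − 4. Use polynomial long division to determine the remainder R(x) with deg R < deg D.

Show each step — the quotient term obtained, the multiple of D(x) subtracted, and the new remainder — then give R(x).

Step 1: lead(21x⁴ + 55x³ + 42x² + 23x + 28) ÷ lead(D) = 21x⁴ ÷ −3x = −7x³. Subtract (−7x³)·D = 21x⁴ + 28x³. Remainder: 27x³ + 42x² + 23x + 28.
Step 2: lead(27x³ + 42x² + 23x + 28) ÷ lead(D) = 27x³ ÷ −3x = −9x². Subtract (−9x²)·D = 27x³ + 36x². Remainder: 6x² + 23x + 28.
Step 3: lead(6x² + 23x + 28) ÷ lead(D) = 6x² ÷ −3x = −2x. Subtract (−2x)·D = 6x² + 8x. Remainder: 15x + 28.
Step 4: lead(15x + 28) ÷ lead(D) = 15x ÷ −3x = −5. Subtract (−5)·D = 15x + 20. Remainder: 8.

R(x) = 8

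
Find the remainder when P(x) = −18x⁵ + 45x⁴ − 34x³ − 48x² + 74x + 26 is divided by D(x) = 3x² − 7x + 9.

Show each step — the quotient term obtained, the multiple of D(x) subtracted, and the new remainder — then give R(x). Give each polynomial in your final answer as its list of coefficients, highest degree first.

Step 1: lead(−18x⁵ + 45x⁴ − 34x³ − 48x² + 74x + 26) ÷ lead(D) = −18x⁵ ÷ 3x² = −6x³. Subtract (−6x³)·D = −18x⁵ + 42x⁴ − 54x³. Remainder: 3x⁴ + 20x³ − 48x² + 74x + 26.
Step 2: lead(3x⁴ + 20x³ − 48x² + 74x + 26) ÷ lead(D) = 3x⁴ ÷ 3x² = x². Subtract (x²)·D = 3x⁴ − 7x³ + 9x². Remainder: 27x³ − 57x² + 74x + 26.
Step 3: lead(27x³ − 57x² + 74x + 26) ÷ lead(D) = 27x³ ÷ 3x² = 9x. Subtract (9x)·D = 27x³ − 63x² + 81x. Remainder: 6x² − 7x + 26.
Step 4: lead(6x² − 7x + 26) ÷ lead(D) = 6x² ÷ 3x² = 2. Subtract (2)·D = 6x² − 14x + 18. Remainder: 7x + 8.

R = [7, 8]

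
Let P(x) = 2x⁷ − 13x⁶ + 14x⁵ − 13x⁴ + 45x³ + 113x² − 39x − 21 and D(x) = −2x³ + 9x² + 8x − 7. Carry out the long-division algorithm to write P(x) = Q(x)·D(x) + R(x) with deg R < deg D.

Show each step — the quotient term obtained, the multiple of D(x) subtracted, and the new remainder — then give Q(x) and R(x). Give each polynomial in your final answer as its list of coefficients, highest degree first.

Step 1: lead(2x⁷ − 13x⁶ + 14x⁵ − 13x⁴ + 45x³ + 113x² − 39x − 21) ÷ lead(D) = 2x⁷ ÷ −2x³ = −x⁴. Subtract (−x⁴)·D = 2x⁷ − 9x⁶ − 8x⁵ + 7x⁴. Remainder: −4x⁶ + 22x⁵ − 20x⁴ + 45x³ + 113x² − 39x − 21.
Step 2: lead(−4x⁶ + 22x⁵ − 20x⁴ + 45x³ + 113x² − 39x − 21) ÷ lead(D) = −4x⁶ ÷ −2x³ = 2x³. Subtract (2x³)·D = −4x⁶ + 18x⁵ + 16x⁴ − 14x³. Remainder: 4x⁵ − 36x⁴ + 59x³ + 113x² − 39x − 21.
Step 3: lead(4x⁵ − 36x⁴ + 59x³ + 113x² − 39x − 21) ÷ lead(D) = 4x⁵ ÷ −2x³ = −2x². Subtract (−2x²)·D = 4x⁵ − 18x⁴ − 16x³ + 14x². Remainder: −18x⁴ + 75x³ + 99x² − 39x − 21.
Step 4: lead(−18x⁴ + 75x³ + 99x² − 39x − 21) ÷ lead(D) = −18x⁴ ÷ −2x³ = 9x. Subtract (9x)·D = −18x⁴ + 81x³ + 72x² − 63x. Remainder: −6x³ + 27x² + 24x − 21.
Step 5: lead(−6x³ + 27x² + 24x − 21) ÷ lead(D) = −6x³ ÷ −2x³ = 3. Subtract (3)·D = −6x³ + 27x² + 24x − 21. Remainder: 0.

Q = [-1, 2, -2, 9, 3]; R = [0]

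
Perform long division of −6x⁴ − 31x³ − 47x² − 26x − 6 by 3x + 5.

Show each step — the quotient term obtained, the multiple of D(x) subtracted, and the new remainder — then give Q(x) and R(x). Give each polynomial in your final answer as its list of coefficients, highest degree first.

Step 1: lead(−6x⁴ − 31x³ − 47x² − 26x − 6) ÷ lead(D) = −6x⁴ ÷ 3x = −2x³. Subtract (−2x³)·D = −6x⁴ − 10x³. Remainder: −21x³ − 47x² − 26x − 6.
Step 2: lead(−21x³ − 47x² − 26x − 6) ÷ lead(D) = −21x³ ÷ 3x = −7x². Subtract (−7x²)·D = −21x³ − 35x². Remainder: −12x² − 26x − 6.
Step 3: lead(−12x² − 26x − 6) ÷ lead(D) = −12x² ÷ 3x = −4x. Subtract (−4x)·D = −12x² − 20x. Remainder: −6x − 6.
Step 4: lead(−6x − 6) ÷ lead(D) = −6x ÷ 3x = −2. Subtract (−2)·D = −6x − 10. Remainder: 4.

Q = [-2, -7, -4, -2]; R = [4]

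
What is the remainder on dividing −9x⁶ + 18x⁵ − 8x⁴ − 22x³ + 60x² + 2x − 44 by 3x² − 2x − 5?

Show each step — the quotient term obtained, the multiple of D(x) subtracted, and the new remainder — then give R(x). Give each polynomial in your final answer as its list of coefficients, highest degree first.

R = [1]

Step 1: lead(−9x⁶ + 18x⁵ − 8x⁴ − 22x³ + 60x² + 2x − 44) ÷ lead(D) = −9x⁶ ÷ 3x² = −3x⁴. Subtract (−3x⁴)·D = −9x⁶ + 6x⁵ + 15x⁴. Remainder: 12x⁵ − 23x⁴ − 22x³ + 60x² + 2x − 44.
Step 2: lead(12x⁵ − 23x⁴ − 22x³ + 60x² + 2x − 44) ÷ lead(D) = 12x⁵ ÷ 3x² = 4x³. Subtract (4x³)·D = 12x⁵ − 8x⁴ − 20x³. Remainder: −15x⁴ − 2x³ + 60x² + 2x − 44.
Step 3: lead(−15x⁴ − 2x³ + 60x² + 2x − 44) ÷ lead(D) = −15x⁴ ÷ 3x² = −5x². Subtract (−5x²)·D = −15x⁴ + 10x³ + 25x². Remainder: −12x³ + 35x² + 2x − 44.
Step 4: lead(−12x³ + 35x² + 2x − 44) ÷ lead(D) = −12x³ ÷ 3x² = −4x. Subtract (−4x)·D = −12x³ + 8x² + 20x. Remainder: 27x² − 18x − 44.
Step 5: lead(27x² − 18x − 44) ÷ lead(D) = 27x² ÷ 3x² = 9. Subtract (9)·D = 27x² − 18x − 45. Remainder: 1.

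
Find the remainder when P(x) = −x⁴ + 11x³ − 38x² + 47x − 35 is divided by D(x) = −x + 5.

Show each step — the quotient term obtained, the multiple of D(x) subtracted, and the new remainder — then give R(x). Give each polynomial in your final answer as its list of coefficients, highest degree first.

R = [0]

Step 1: lead(−x⁴ + 11x³ − 38x² + 47x − 35) ÷ lead(D) = −x⁴ ÷ −x = x³. Subtract (x³)·D = −x⁴ + 5x³. Remainder: 6x³ − 38x² + 47x − 35.
Step 2: lead(6x³ − 38x² + 47x − 35) ÷ lead(D) = 6x³ ÷ −x = −6x². Subtract (−6x²)·D = 6x³ − 30x². Remainder: −8x² + 47x − 35.
Step 3: lead(−8x² + 47x − 35) ÷ lead(D) = −8x² ÷ −x = 8x. Subtract (8x)·D = −8x² + 40x. Remainder: 7x − 35.
Step 4: lead(7x − 35) ÷ lead(D) = 7x ÷ −x = −7. Subtract (−7)·D = 7x − 35. Remainder: 0.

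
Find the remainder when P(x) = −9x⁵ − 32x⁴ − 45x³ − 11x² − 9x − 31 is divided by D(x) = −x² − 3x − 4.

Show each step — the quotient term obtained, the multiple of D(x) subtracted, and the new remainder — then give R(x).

Step 1: lead(−9x⁵ − 32x⁴ − 45x³ − 11x² − 9x − 31) ÷ lead(D) = −9x⁵ ÷ −x² = 9x³. Subtract (9x³)·D = −9x⁵ − 27x⁴ − 36x³. Remainder: −5x⁴ − 9x³ − 11x² − 9x − 31.
Step 2: lead(−5x⁴ − 9x³ − 11x² − 9x − 31) ÷ lead(D) = −5x⁴ ÷ −x² = 5x². Subtract (5x²)·D = −5x⁴ − 15x³ − 20x². Remainder: 6x³ + 9x² − 9x − 31.
Step 3: lead(6x³ + 9x² − 9x − 31) ÷ lead(D) = 6x³ ÷ −x² = −6x. Subtract (−6x)·D = 6x³ + 18x² + 24x. Remainder: −9x² − 33x − 31.
Step 4: lead(−9x² − 33x − 31) ÷ lead(D) = −9x² ÷ −x² = 9. Subtract (9)·D = −9x² − 27x − 36. Remainder: −6x + 5.

R(x) = −6x + 5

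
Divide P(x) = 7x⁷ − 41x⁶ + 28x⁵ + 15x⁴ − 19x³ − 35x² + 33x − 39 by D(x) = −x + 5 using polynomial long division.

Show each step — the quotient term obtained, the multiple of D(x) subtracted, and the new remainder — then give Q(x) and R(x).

Step 1: lead(7x⁷ − 41x⁶ + 28x⁵ + 15x⁴ − 19x³ − 35x² + 33x − 39) ÷ lead(D) = 7x⁷ ÷ −x = −7x⁶. Subtract (−7x⁶)·D = 7x⁷ − 35x⁶. Remainder: −6x⁶ + 28x⁵ + 15x⁴ − 19x³ − 35x² + 33x − 39.
Step 2: lead(−6x⁶ + 28x⁵ + 15x⁴ − 19x³ − 35x² + 33x − 39) ÷ lead(D) = −6x⁶ ÷ −x = 6x⁵. Subtract (6x⁵)·D = −6x⁶ + 30x⁵. Remainder: −2x⁵ + 15x⁴ − 19x³ − 35x² + 33x − 39.
Step 3: lead(−2x⁵ + 15x⁴ − 19x³ − 35x² + 33x − 39) ÷ lead(D) = −2x⁵ ÷ −x = 2x⁴. Subtract (2x⁴)·D = −2x⁵ + 10x⁴. Remainder: 5x⁴ − 19x³ − 35x² + 33x − 39.
Step 4: lead(5x⁴ − 19x³ − 35x² + 33x − 39) ÷ lead(D) = 5x⁴ ÷ −x = −5x³. Subtract (−5x³)·D = 5x⁴ − 25x³. Remainder: 6x³ − 35x² + 33x − 39.
Step 5: lead(6x³ − 35x² + 33x − 39) ÷ lead(D) = 6x³ ÷ −x = −6x². Subtract (−6x²)·D = 6x³ − 30x². Remainder: −5x² + 33x − 39.
Step 6: lead(−5x² + 33x − 39) ÷ lead(D) = −5x² ÷ −x = 5x. Subtract (5x)·D = −5x² + 25x. Remainder: 8x − 39.
Step 7: lead(8x − 39) ÷ lead(D) = 8x ÷ −x = −8. Subtract (−8)·D = 8x − 40. Remainder: 1.

Q(x) = −7x⁶ + 6x⁵ + 2x⁴ − 5x³ − 6x² + 5x − 8; R(x) = 1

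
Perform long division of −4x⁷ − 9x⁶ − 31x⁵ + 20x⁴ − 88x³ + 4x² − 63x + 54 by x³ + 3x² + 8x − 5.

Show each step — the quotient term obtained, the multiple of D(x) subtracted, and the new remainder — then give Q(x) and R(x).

Step 1: lead(−4x⁷ − 9x⁶ − 31x⁵ + 20x⁴ − 88x³ + 4x² − 63x + 54) ÷ lead(D) = −4x⁷ ÷ x³ = −4x⁴. Subtract (−4x⁴)·D = −4x⁷ − 12x⁶ − 32x⁵ + 20x⁴. Remainder: 3x⁶ + x⁵ − 88x³ + 4x² − 63x + 54.
Step 2: lead(3x⁶ + x⁵ − 88x³ + 4x² − 63x + 54) ÷ lead(D) = 3x⁶ ÷ x³ = 3x³. Subtract (3x³)·D = 3x⁶ + 9x⁵ + 24x⁴ − 15x³. Remainder: −8x⁵ − 24x⁴ − 73x³ + 4x² − 63x + 54.
Step 3: lead(−8x⁵ − 24x⁴ − 73x³ + 4x² − 63x + 54) ÷ lead(D) = −8x⁵ ÷ x³ = −8x². Subtract (−8x²)·D = −8x⁵ − 24x⁴ − 64x³ + 40x². Remainder: −9x³ − 36x² − 63x + 54.
Step 4: lead(−9x³ − 36x² − 63x + 54) ÷ lead(D) = −9x³ ÷ x³ = −9. Subtract (−9)·D = −9x³ − 27x² − 72x + 45. Remainder: −9x² + 9x + 9.

Q(x) = −4x⁴ + 3x³ − 8x² − 9; R(x) = −9x² + 9x + 9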